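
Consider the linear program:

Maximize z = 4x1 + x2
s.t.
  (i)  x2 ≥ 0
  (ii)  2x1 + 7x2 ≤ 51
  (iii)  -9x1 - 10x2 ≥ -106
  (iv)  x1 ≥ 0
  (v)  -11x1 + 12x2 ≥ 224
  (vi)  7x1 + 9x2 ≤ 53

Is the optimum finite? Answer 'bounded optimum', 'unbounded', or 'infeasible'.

The boundaries x2 = 0 and x1 = 0 meet at (0, 0), but that point violates -11x1 + 12x2 ≥ 224. Every candidate vertex is excluded by some other constraint, so the feasible region is empty.

infeasible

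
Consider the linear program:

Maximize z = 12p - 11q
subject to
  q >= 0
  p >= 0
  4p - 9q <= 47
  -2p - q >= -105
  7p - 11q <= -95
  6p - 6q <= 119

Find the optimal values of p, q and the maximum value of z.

Corner points and z = 12p - 11q:
  (0, 105) → z = -1155
  (0, 95/11) → z = -95
  (1060/29, 925/29) → z = 2545/29

The optimum lies where -2p - q = -105 and 7p - 11q = -95.
Solving simultaneously gives p = 1060/29, q = 925/29.

p = 1060/29, q = 925/29, maximum z = 2545/29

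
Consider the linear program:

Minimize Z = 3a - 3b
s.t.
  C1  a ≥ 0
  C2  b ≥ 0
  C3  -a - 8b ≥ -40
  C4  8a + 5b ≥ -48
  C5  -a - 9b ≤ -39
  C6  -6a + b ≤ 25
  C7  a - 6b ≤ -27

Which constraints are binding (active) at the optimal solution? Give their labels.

Vertices and Z = 3a - 3b:
  (0, 5) → Z = -15
  (0, 9/2) → Z = -27/2
  (12/7, 67/14) → Z = -129/14

The minimum is at (0, 5). Substituting into each constraint, equality holds for C1 and C3; the remaining constraints have slack.

C1 and C3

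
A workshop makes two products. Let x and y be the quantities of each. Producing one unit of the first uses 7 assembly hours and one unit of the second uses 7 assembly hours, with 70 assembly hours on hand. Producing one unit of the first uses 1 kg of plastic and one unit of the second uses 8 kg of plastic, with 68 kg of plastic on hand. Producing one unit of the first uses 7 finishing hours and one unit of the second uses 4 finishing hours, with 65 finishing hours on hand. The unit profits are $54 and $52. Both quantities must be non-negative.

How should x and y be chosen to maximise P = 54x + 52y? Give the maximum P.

Vertices and P = 54x + 52y:
  (0, 0) → P = 0
  (0, 17/2) → P = 442
  (65/7, 0) → P = 3510/7
  (12/7, 58/7) → P = 3664/7
  (25/3, 5/3) → P = 1610/3

The optimum lies where 7x + 7y = 70 and 7x + 4y = 65.
Solving simultaneously gives x = 25/3, y = 5/3.

x = 25/3, y = 5/3, maximum P = 1610/3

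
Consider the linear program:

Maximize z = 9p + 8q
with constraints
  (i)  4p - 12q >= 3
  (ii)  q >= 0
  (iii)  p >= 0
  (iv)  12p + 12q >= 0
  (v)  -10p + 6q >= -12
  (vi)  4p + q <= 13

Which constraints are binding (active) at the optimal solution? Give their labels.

(i) and (v)

Extreme points and z = 9p + 8q:
  (3/4, 0) → z = 27/4
  (21/16, 3/16) → z = 213/16
  (6/5, 0) → z = 54/5

The maximum is at (21/16, 3/16). Substituting into each constraint, equality holds for (i) and (v); the remaining constraints have slack.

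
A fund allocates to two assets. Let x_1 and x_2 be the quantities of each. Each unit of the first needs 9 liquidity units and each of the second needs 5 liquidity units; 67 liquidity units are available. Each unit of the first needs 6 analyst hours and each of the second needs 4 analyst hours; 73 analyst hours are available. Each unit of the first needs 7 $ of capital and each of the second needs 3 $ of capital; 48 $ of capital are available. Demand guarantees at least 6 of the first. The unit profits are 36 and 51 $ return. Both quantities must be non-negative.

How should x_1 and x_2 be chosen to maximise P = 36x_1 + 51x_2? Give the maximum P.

x_1 = 6, x_2 = 2, maximum P = 318

Corner points and P = 36x_1 + 51x_2:
  (48/7, 0) → P = 1728/7
  (6, 0) → P = 216
  (6, 2) → P = 318

The binding constraints are 7x_1 + 3x_2 = 48 and x_1 = 6.
Solving simultaneously gives x_1 = 6, x_2 = 2.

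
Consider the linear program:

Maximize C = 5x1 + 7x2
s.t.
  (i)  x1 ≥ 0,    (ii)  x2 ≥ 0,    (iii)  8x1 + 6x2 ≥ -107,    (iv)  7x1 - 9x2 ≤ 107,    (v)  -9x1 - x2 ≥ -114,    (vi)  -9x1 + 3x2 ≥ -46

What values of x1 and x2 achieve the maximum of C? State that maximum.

x1 = 0, x2 = 114, maximum C = 798

Corner points and C = 5x1 + 7x2:
  (0, 0) → C = 0
  (0, 114) → C = 798
  (46/9, 0) → C = 230/9
  (97/9, 17) → C = 1556/9

The binding constraints are x1 = 0 and -9x1 - x2 = -114.
Solving simultaneously gives x1 = 0, x2 = 114.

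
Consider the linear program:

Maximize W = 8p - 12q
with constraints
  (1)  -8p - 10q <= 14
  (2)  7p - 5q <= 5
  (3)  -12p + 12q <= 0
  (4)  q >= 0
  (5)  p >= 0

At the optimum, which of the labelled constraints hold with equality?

Extreme points and W = 8p - 12q:
  (5/2, 5/2) → W = -10
  (5/7, 0) → W = 40/7
  (0, 0) → W = 0

The maximum is at (5/7, 0). Substituting into each constraint, equality holds for (2) and (4); the remaining constraints have slack.

(2) and (4)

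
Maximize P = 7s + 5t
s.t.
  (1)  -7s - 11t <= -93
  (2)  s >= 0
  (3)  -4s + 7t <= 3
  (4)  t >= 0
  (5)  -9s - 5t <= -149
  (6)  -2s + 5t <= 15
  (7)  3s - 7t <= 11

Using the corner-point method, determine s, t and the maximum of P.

At the optimal vertex, -2s + 5t = 15 and 3s - 7t = 11.
Solving simultaneously gives s = 160, t = 67.

s = 160, t = 67, maximum P = 1455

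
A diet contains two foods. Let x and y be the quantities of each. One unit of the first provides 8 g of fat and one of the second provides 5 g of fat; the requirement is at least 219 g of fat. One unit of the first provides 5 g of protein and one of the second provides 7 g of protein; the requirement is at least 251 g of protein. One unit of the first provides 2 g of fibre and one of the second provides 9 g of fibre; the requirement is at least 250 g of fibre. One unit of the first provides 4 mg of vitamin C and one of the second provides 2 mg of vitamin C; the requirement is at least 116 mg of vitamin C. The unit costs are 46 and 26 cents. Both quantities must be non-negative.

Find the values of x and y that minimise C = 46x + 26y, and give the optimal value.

Corner points and C = 46x + 26y:
  (0, 58) → C = 1508
  (125, 0) → C = 5750
  (17, 24) → C = 1406
The feasible region is unbounded (it extends along (0, 1), (1, 0)), but C strictly increases along every unbounded feasible direction, so there is no improving ray and the minimum is attained at a vertex.

At the optimal vertex, 2x + 9y = 250 and 4x + 2y = 116.
Solving simultaneously gives x = 17, y = 24.

x = 17, y = 24, minimum C = 1406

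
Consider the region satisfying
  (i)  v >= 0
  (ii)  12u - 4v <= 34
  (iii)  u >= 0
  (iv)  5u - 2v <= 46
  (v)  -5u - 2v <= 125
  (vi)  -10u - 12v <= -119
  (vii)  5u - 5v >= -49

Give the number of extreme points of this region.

The feasible vertices (each the meet of two boundaries and inside every other half-plane) are:
  (221/46, 136/23)
  (183/20, 379/20)
  (7/110, 217/22)

3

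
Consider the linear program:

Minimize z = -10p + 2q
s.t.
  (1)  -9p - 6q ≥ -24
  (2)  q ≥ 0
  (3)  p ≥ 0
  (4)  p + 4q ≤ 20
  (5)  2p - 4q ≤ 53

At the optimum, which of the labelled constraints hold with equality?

(1) and (2)

Extreme points and z = -10p + 2q:
  (8/3, 0) → z = -80/3
  (0, 4) → z = 8
  (0, 0) → z = 0

The minimum is at (8/3, 0). Substituting into each constraint, equality holds for (1) and (2); the remaining constraints have slack.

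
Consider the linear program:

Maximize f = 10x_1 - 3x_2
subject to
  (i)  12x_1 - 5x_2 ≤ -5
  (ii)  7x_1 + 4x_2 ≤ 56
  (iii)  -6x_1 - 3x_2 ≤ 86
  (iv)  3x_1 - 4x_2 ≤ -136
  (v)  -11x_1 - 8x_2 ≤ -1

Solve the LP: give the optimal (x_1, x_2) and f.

x_1 = -8, x_2 = 28, maximum f = -164

At the optimal vertex, 7x_1 + 4x_2 = 56 and 3x_1 - 4x_2 = -136.
Solving simultaneously gives x_1 = -8, x_2 = 28.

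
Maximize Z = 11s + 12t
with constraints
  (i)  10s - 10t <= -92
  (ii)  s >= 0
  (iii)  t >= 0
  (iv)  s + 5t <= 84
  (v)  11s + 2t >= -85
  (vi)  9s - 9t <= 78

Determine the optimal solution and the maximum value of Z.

Corner points and Z = 11s + 12t:
  (0, 46/5) → Z = 552/5
  (19/3, 233/15) → Z = 3841/15
  (0, 84/5) → Z = 1008/5

At the optimal vertex, 10s - 10t = -92 and s + 5t = 84.
Solving simultaneously gives s = 19/3, t = 233/15.

s = 19/3, t = 233/15, maximum Z = 3841/15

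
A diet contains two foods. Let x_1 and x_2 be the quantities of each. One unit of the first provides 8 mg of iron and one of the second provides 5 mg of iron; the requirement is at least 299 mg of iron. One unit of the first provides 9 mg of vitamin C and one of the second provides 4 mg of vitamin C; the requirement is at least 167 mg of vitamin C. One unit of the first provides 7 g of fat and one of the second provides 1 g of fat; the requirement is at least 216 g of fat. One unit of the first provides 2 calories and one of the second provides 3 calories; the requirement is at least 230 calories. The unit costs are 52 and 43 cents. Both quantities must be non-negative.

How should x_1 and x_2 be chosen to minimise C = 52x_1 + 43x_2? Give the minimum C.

Extreme points and C = 52x_1 + 43x_2:
  (0, 216) → C = 9288
  (115, 0) → C = 5980
  (22, 62) → C = 3810
The feasible region is unbounded (it extends along (0, 1), (1, 0)), but C strictly increases along every unbounded feasible direction, so there is no improving ray and the minimum is attained at a vertex.

At the optimal vertex, 7x_1 + x_2 = 216 and 2x_1 + 3x_2 = 230.
Solving simultaneously gives x_1 = 22, x_2 = 62.

x_1 = 22, x_2 = 62, minimum C = 3810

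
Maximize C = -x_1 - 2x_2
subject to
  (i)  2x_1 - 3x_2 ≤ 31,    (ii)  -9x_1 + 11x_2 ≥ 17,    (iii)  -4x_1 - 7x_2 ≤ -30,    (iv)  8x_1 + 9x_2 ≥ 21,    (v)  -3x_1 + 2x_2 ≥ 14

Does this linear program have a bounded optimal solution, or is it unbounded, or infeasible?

Extreme points and C = -x_1 - 2x_2:
  (-123/20, 39/5) → C = -189/20
  (-38/29, 146/29) → C = -254/29
The feasible region has finitely many vertices and no improving ray; the maximum is -254/29 at (-38/29, 146/29).

bounded optimum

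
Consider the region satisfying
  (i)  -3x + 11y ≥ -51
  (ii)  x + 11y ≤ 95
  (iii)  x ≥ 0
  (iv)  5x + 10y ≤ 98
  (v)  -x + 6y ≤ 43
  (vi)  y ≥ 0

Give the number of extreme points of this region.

The feasible vertices (each the meet of two boundaries and inside every other half-plane) are:
  (1588/85, 39/85)
  (17, 0)
  (0, 43/6)
  (0, 0)
  (79/20, 313/40)

5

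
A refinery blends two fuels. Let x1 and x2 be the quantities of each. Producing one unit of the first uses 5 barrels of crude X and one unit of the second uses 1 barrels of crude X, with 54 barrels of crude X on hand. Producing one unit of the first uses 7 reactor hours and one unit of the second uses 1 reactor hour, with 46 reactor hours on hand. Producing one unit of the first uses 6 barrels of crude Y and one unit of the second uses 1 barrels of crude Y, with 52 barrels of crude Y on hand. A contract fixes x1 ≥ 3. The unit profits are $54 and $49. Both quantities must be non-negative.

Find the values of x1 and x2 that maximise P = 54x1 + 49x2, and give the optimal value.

Corner points and P = 54x1 + 49x2:
  (46/7, 0) → P = 2484/7
  (3, 0) → P = 162
  (3, 25) → P = 1387

At the optimal vertex, 7x1 + x2 = 46 and x1 = 3.
Solving simultaneously gives x1 = 3, x2 = 25.

x1 = 3, x2 = 25, maximum P = 1387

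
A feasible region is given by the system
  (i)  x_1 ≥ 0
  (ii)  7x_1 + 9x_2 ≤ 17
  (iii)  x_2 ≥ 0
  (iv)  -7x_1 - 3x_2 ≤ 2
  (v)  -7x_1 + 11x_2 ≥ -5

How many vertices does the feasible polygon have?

4

Intersecting each pair of boundary lines and keeping only the points that satisfy every inequality leaves:
  (0, 17/9)
  (0, 0)
  (58/35, 3/5)
  (5/7, 0)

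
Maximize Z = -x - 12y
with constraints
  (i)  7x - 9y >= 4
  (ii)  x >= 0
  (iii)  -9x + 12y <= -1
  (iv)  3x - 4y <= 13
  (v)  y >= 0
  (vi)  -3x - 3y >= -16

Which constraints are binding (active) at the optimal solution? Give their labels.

Extreme points and Z = -x - 12y:
  (4/7, 0) → Z = -4/7
  (13/4, 25/12) → Z = -113/4
  (13/3, 0) → Z = -13/3
  (103/21, 3/7) → Z = -211/21

The maximum is at (4/7, 0). Substituting into each constraint, equality holds for (i) and (v); the remaining constraints have slack.

(i) and (v)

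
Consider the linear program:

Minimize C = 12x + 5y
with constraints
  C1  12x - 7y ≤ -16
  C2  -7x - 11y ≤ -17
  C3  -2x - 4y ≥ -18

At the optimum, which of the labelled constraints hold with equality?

C2 and C3

Corner points and C = 12x + 5y:
  (-57/181, 316/181) → C = 896/181
  (1, 4) → C = 32
  (-65/3, 46/3) → C = -550/3

The minimum is at (-65/3, 46/3). Substituting into each constraint, equality holds for C2 and C3; the remaining constraints have slack.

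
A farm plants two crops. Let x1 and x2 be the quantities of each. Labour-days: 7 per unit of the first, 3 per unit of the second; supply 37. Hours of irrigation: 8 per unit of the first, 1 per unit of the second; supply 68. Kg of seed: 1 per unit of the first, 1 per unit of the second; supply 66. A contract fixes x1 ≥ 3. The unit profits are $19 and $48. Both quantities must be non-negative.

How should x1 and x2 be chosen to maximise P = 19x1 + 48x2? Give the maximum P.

x1 = 3, x2 = 16/3, maximum P = 313

Feasible corners and P = 19x1 + 48x2:
  (37/7, 0) → P = 703/7
  (3, 0) → P = 57
  (3, 16/3) → P = 313

At the optimal vertex, 7x1 + 3x2 = 37 and x1 = 3.
Solving simultaneously gives x1 = 3, x2 = 16/3.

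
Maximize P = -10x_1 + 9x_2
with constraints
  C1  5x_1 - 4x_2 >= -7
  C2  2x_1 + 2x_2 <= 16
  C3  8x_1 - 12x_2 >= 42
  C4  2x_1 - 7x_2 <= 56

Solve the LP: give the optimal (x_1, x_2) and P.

Feasible corners and P = -10x_1 + 9x_2:
  (-9, -19/2) → P = 9/2
  (-91/9, -98/9) → P = 28/9
  (69/10, 11/10) → P = -591/10
  (112/9, -40/9) → P = -1480/9

The binding constraints are 5x_1 - 4x_2 = -7 and 8x_1 - 12x_2 = 42.
Solving simultaneously gives x_1 = -9, x_2 = -19/2.

x_1 = -9, x_2 = -19/2, maximum P = 9/2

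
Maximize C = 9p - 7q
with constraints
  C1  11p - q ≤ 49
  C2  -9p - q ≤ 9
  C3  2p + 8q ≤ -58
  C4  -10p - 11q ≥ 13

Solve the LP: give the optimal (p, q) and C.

Feasible corners and C = 9p - 7q:
  (2, -27) → C = 207
  (167/45, -368/45) → C = 4079/45
  (-1/5, -36/5) → C = 243/5

p = 2, q = -27, maximum C = 207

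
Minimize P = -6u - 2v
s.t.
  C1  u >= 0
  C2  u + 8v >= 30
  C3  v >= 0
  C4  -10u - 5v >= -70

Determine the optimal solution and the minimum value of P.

u = 82/15, v = 46/15, minimum P = -584/15

Extreme points and P = -6u - 2v:
  (0, 15/4) → P = -15/2
  (0, 14) → P = -28
  (82/15, 46/15) → P = -584/15

The binding constraints are u + 8v = 30 and -10u - 5v = -70.
Solving simultaneously gives u = 82/15, v = 46/15.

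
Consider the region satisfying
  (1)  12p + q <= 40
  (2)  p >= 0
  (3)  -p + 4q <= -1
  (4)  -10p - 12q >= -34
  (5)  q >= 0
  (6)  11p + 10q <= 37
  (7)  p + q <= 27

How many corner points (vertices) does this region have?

The feasible vertices (each the meet of two boundaries and inside every other half-plane) are:
  (10/3, 0)
  (363/109, 4/109)
  (37/13, 6/13)
  (1, 0)
  (13/4, 1/8)

5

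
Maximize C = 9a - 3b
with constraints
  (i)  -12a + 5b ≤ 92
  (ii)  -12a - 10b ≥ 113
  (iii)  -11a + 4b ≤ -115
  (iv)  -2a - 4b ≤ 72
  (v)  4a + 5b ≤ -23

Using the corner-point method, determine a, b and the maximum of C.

a = 67/7, b = -319/14, maximum C = 309/2

Corner points and C = 9a - 3b:
  (349/79, -2623/158) → C = 14151/158
  (67/7, -319/14) → C = 309/2
  (43/13, -511/26) → C = 2307/26

At the optimal vertex, -12a - 10b = 113 and -2a - 4b = 72.
Solving simultaneously gives a = 67/7, b = -319/14.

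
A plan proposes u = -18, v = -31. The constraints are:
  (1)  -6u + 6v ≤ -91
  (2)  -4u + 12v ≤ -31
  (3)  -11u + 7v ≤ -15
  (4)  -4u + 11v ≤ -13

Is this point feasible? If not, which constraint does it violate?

Constraint (1): -6u + 6v = -78, which is not ≤ -91. All other constraints are satisfied.

not feasible — violates (1)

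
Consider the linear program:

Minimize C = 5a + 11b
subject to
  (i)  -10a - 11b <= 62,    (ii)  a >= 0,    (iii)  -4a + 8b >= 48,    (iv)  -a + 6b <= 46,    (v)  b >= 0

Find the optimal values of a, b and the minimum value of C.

Corner points and C = 5a + 11b:
  (0, 6) → C = 66
  (0, 23/3) → C = 253/3
  (5, 17/2) → C = 237/2

The binding constraints are a = 0 and -4a + 8b = 48.
Solving simultaneously gives a = 0, b = 6.

a = 0, b = 6, minimum C = 66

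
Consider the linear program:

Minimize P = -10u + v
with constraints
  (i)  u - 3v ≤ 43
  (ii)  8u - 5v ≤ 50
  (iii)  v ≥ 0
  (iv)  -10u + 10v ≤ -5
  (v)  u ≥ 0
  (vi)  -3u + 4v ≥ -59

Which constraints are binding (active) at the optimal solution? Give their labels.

Corner points and P = -10u + v:
  (25/4, 0) → P = -125/2
  (95/6, 46/3) → P = -143
  (1/2, 0) → P = -5

The minimum is at (95/6, 46/3). Substituting into each constraint, equality holds for (ii) and (iv); the remaining constraints have slack.

(ii) and (iv)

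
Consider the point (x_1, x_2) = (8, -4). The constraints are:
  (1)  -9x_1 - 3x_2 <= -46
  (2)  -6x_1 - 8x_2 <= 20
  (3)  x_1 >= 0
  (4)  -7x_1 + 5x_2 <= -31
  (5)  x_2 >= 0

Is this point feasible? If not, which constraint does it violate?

Constraint (5): x_2 = -4, which is not ≥ 0. All other constraints are satisfied.

not feasible — violates (5)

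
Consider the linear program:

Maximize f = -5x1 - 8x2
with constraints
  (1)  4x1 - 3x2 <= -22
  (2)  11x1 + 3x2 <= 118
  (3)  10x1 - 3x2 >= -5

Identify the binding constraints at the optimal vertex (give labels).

Extreme points and f = -5x1 - 8x2:
  (32/5, 238/15) → f = -2384/15
  (17/6, 100/9) → f = -1855/18
  (113/21, 1235/63) → f = -11575/63

The maximum is at (17/6, 100/9). Substituting into each constraint, equality holds for (1) and (3); the remaining constraints have slack.

(1) and (3)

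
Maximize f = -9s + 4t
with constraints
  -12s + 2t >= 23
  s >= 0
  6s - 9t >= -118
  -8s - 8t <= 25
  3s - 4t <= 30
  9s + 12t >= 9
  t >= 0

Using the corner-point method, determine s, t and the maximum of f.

s = 0, t = 118/9, maximum f = 472/9

Feasible corners and f = -9s + 4t:
  (0, 23/2) → f = 46
  (29/96, 213/16) → f = 1617/32
  (0, 118/9) → f = 472/9

The optimum lies where s = 0 and 6s - 9t = -118.
Solving simultaneously gives s = 0, t = 118/9.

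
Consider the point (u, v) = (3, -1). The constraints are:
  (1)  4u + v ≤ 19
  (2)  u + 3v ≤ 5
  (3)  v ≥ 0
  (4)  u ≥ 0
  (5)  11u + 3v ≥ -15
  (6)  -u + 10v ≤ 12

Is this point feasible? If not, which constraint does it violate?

not feasible — violates (3)

Constraint (3): v = -1, which is not ≥ 0. All other constraints are satisfied.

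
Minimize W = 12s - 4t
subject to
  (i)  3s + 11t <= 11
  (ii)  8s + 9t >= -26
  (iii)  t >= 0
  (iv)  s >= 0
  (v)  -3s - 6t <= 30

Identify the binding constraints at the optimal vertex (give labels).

(i) and (iv)

Vertices and W = 12s - 4t:
  (11/3, 0) → W = 44
  (0, 1) → W = -4
  (0, 0) → W = 0

The minimum is at (0, 1). Substituting into each constraint, equality holds for (i) and (iv); the remaining constraints have slack.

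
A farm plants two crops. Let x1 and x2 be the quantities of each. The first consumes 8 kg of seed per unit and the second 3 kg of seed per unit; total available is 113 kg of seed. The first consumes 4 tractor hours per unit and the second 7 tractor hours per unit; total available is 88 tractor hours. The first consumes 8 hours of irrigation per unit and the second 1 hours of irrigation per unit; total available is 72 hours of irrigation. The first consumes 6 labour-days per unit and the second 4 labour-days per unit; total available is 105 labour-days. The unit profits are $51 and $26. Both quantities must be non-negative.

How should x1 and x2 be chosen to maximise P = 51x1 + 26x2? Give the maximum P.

x1 = 8, x2 = 8, maximum P = 616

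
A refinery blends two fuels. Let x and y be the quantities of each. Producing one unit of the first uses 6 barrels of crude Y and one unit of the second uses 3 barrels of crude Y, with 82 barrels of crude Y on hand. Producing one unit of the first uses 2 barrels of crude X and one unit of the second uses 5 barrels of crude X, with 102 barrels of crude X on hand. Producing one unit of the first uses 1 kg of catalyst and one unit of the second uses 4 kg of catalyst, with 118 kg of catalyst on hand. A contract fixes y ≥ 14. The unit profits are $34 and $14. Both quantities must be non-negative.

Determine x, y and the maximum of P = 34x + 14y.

Corner points and P = 34x + 14y:
  (0, 102/5) → P = 1428/5
  (0, 14) → P = 196
  (13/3, 56/3) → P = 1226/3
  (20/3, 14) → P = 1268/3

The optimum lies where 6x + 3y = 82 and y = 14.
Solving simultaneously gives x = 20/3, y = 14.

x = 20/3, y = 14, maximum P = 1268/3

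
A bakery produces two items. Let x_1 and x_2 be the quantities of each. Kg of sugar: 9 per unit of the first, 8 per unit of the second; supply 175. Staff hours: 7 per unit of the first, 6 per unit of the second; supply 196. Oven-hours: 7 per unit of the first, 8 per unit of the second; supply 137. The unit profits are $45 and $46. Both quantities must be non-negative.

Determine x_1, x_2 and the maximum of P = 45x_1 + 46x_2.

x_1 = 19, x_2 = 1/2, maximum P = 878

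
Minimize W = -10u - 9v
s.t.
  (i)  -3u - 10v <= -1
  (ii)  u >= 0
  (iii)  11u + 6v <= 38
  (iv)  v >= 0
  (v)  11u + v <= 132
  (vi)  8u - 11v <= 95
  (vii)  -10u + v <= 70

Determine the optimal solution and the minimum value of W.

Feasible corners and W = -10u - 9v:
  (0, 1/10) → W = -9/10
  (1/3, 0) → W = -10/3
  (0, 19/3) → W = -57
  (38/11, 0) → W = -380/11

At the optimal vertex, u = 0 and 11u + 6v = 38.
Solving simultaneously gives u = 0, v = 19/3.

u = 0, v = 19/3, minimum W = -57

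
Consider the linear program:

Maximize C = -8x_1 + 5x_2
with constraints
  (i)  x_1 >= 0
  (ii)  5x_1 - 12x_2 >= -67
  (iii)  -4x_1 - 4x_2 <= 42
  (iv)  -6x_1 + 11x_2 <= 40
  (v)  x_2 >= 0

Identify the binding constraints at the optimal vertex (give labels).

(i) and (iv)

Vertices and C = -8x_1 + 5x_2:
  (0, 40/11) → C = 200/11
  (0, 0) → C = 0
  (257/17, 202/17) → C = -1046/17
The feasible region is unbounded (it extends along (1, 0), (12, 5)), but C strictly decreases along every unbounded feasible direction, so there is no improving ray and the maximum is attained at a vertex.

The maximum is at (0, 40/11). Substituting into each constraint, equality holds for (i) and (iv); the remaining constraints have slack.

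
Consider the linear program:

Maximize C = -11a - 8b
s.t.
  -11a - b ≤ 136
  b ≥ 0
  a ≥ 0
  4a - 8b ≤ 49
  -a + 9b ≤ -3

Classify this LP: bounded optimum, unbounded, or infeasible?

bounded optimum

Corner points and C = -11a - 8b:
  (49/4, 0) → C = -539/4
  (3, 0) → C = -33
  (417/28, 37/28) → C = -4883/28
The feasible region has finitely many vertices and no improving ray; the maximum is -33 at (3, 0).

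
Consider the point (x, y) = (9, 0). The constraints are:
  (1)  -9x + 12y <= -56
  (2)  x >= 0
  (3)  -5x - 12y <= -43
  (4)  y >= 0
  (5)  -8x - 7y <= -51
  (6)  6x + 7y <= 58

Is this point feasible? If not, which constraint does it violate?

(1): -81 ≤ -56 ✓
(2): 9 ≥ 0 ✓
(3): -45 ≤ -43 ✓
(4): 0 ≥ 0 ✓
(5): -72 ≤ -51 ✓
(6): 54 ≤ 58 ✓

feasible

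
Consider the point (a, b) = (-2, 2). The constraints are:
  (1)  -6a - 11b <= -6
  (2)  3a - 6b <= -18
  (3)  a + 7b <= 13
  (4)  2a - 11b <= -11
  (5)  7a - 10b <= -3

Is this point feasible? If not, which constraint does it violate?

feasible

(1): -10 ≤ -6 ✓
(2): -18 ≤ -18 ✓
(3): 12 ≤ 13 ✓
(4): -26 ≤ -11 ✓
(5): -34 ≤ -3 ✓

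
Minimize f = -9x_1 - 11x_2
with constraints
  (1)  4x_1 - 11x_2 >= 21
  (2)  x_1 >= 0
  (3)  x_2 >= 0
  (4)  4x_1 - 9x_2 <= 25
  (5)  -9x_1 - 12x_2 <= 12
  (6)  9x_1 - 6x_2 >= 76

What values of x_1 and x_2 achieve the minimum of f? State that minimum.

x_1 = 43/4, x_2 = 2, minimum f = -475/4

Vertices and f = -9x_1 - 11x_2:
  (43/4, 2) → f = -475/4
  (142/15, 23/15) → f = -1531/15
  (178/19, 79/57) → f = -5675/57

The optimum lies where 4x_1 - 11x_2 = 21 and 4x_1 - 9x_2 = 25.
Solving simultaneously gives x_1 = 43/4, x_2 = 2.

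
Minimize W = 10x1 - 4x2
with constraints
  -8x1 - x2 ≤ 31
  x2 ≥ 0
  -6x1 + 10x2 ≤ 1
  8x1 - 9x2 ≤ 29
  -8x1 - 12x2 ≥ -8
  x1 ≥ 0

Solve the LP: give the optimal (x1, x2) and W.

The binding constraints are -6x1 + 10x2 = 1 and x1 = 0.
Solving simultaneously gives x1 = 0, x2 = 1/10.

x1 = 0, x2 = 1/10, minimum W = -2/5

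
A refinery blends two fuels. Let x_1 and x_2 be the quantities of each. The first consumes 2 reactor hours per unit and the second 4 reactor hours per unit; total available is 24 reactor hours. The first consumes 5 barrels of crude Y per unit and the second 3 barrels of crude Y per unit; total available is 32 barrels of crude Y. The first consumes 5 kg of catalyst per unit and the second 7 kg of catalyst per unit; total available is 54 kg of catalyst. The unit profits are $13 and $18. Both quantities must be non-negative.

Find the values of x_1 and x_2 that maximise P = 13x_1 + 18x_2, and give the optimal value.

x_1 = 4, x_2 = 4, maximum P = 124

Vertices and P = 13x_1 + 18x_2:
  (0, 0) → P = 0
  (0, 6) → P = 108
  (32/5, 0) → P = 416/5
  (4, 4) → P = 124

The binding constraints are 2x_1 + 4x_2 = 24 and 5x_1 + 3x_2 = 32.
Solving simultaneously gives x_1 = 4, x_2 = 4.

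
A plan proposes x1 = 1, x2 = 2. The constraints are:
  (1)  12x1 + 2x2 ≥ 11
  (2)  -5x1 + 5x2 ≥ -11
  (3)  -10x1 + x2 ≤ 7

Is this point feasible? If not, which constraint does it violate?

feasible

(1): 16 ≥ 11 ✓
(2): 5 ≥ -11 ✓
(3): -8 ≤ 7 ✓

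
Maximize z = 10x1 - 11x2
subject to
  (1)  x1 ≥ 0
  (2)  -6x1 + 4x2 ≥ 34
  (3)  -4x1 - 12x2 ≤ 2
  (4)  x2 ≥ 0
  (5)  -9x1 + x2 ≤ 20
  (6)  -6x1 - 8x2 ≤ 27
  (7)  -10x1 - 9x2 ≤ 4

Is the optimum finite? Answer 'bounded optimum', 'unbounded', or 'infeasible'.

bounded optimum

Extreme points and z = 10x1 - 11x2:
  (0, 17/2) → z = -187/2
  (0, 20) → z = -220
The feasible region has finitely many vertices and no improving ray; the maximum is -187/2 at (0, 17/2).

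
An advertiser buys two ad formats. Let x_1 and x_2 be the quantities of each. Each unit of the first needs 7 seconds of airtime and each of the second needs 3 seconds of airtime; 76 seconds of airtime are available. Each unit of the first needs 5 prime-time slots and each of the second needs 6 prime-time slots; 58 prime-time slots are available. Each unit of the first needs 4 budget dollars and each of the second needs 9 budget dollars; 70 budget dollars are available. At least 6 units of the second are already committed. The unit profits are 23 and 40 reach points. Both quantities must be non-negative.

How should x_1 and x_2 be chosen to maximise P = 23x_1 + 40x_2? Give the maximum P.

Feasible corners and P = 23x_1 + 40x_2:
  (0, 70/9) → P = 2800/9
  (0, 6) → P = 240
  (4, 6) → P = 332

x_1 = 4, x_2 = 6, maximum P = 332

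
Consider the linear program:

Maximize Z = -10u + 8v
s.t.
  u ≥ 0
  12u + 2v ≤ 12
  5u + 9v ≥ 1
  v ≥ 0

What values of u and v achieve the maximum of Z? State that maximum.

u = 0, v = 6, maximum Z = 48

The optimum lies where u = 0 and 12u + 2v = 12.
Solving simultaneously gives u = 0, v = 6.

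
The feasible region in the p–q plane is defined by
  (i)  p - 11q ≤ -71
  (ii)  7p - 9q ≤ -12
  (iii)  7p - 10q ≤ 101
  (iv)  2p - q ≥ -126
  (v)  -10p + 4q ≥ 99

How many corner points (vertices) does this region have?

Pairwise boundary intersections that survive every other constraint:
  (-1315/21, 16/21)
  (-805/106, 611/106)
  (405/2, 531)

3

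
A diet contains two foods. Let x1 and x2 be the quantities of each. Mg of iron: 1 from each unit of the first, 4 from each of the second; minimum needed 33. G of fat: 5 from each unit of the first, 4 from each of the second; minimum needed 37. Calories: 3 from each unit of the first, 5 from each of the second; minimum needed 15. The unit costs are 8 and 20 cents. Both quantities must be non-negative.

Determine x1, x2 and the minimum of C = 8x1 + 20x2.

Corner points and C = 8x1 + 20x2:
  (0, 37/4) → C = 185
  (33, 0) → C = 264
  (1, 8) → C = 168
The feasible region is unbounded (it extends along (0, 1), (1, 0)), but C strictly increases along every unbounded feasible direction, so there is no improving ray and the minimum is attained at a vertex.

x1 = 1, x2 = 8, minimum C = 168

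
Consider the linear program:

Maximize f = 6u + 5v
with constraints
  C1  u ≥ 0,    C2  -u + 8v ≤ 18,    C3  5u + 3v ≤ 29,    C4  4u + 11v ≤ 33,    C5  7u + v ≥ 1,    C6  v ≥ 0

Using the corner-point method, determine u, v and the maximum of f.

The binding constraints are 5u + 3v = 29 and 4u + 11v = 33.
Solving simultaneously gives u = 220/43, v = 49/43.

u = 220/43, v = 49/43, maximum f = 1565/43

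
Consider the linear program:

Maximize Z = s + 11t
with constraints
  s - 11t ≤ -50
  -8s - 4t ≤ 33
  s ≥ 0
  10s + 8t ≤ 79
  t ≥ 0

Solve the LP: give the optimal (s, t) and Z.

Extreme points and Z = s + 11t:
  (0, 50/11) → Z = 50
  (469/118, 579/118) → Z = 3419/59
  (0, 79/8) → Z = 869/8

s = 0, t = 79/8, maximum Z = 869/8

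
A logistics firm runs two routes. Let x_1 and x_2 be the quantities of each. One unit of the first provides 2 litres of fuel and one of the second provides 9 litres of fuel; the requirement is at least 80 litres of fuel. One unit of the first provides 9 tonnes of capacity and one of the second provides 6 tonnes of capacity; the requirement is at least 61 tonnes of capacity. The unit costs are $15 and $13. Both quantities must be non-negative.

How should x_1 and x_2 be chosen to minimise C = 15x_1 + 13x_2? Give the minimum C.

x_1 = 1, x_2 = 26/3, minimum C = 383/3

The feasible region is unbounded (it extends along (0, 1), (1, 0)), but C strictly increases along every unbounded feasible direction, so there is no improving ray and the minimum is attained at a vertex.

The optimum lies where 2x_1 + 9x_2 = 80 and 9x_1 + 6x_2 = 61.
Solving simultaneously gives x_1 = 1, x_2 = 26/3.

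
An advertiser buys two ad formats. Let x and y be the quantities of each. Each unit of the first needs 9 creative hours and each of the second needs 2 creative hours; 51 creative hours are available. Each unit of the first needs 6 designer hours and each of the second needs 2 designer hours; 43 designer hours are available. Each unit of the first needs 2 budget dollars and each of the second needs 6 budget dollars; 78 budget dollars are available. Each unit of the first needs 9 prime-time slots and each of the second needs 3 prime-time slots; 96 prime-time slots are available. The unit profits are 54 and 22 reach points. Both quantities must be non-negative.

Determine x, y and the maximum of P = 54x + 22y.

Extreme points and P = 54x + 22y:
  (0, 0) → P = 0
  (0, 13) → P = 286
  (17/3, 0) → P = 306
  (3, 12) → P = 426

x = 3, y = 12, maximum P = 426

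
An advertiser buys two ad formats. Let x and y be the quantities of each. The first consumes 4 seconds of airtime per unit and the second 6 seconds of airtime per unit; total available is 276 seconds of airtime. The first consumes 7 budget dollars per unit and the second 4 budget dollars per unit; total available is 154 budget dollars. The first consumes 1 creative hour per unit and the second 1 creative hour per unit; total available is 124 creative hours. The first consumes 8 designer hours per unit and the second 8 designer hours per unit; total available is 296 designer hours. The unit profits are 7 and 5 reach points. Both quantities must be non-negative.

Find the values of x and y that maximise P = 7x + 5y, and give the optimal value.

x = 2, y = 35, maximum P = 189

Corner points and P = 7x + 5y:
  (0, 0) → P = 0
  (0, 37) → P = 185
  (22, 0) → P = 154
  (2, 35) → P = 189

The optimum lies where 7x + 4y = 154 and 8x + 8y = 296.
Solving simultaneously gives x = 2, y = 35.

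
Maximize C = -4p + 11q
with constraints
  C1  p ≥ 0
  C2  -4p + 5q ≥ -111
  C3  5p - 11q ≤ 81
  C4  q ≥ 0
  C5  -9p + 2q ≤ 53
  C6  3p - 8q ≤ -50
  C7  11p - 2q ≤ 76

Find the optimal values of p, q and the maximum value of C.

p = 129/2, q = 1267/4, maximum C = 12905/4

Feasible corners and C = -4p + 11q:
  (0, 53/2) → C = 583/2
  (0, 25/4) → C = 275/4
  (129/2, 1267/4) → C = 12905/4
  (354/41, 389/41) → C = 2863/41

At the optimal vertex, -9p + 2q = 53 and 11p - 2q = 76.
Solving simultaneously gives p = 129/2, q = 1267/4.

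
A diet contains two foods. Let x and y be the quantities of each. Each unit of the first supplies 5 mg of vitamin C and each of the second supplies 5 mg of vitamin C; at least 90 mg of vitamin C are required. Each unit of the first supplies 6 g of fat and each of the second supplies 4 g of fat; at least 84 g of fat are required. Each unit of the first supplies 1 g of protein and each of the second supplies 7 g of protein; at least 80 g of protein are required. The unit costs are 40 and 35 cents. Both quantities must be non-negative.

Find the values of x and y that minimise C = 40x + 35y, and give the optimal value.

Corner points and C = 40x + 35y:
  (0, 21) → C = 735
  (80, 0) → C = 3200
  (6, 12) → C = 660
  (23/3, 31/3) → C = 2005/3
The feasible region is unbounded (it extends along (0, 1), (1, 0)), but C strictly increases along every unbounded feasible direction, so there is no improving ray and the minimum is attained at a vertex.

At the optimal vertex, 5x + 5y = 90 and 6x + 4y = 84.
Solving simultaneously gives x = 6, y = 12.

x = 6, y = 12, minimum C = 660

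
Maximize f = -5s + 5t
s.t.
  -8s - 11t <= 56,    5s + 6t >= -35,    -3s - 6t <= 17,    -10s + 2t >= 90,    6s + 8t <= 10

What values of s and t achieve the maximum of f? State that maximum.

s = -85, t = 65, maximum f = 750

Extreme points and f = -5s + 5t:
  (-9, 5/3) → f = 160/3
  (-85, 65) → f = 750
  (-287/33, 50/33) → f = 1685/33
  (-175/23, 160/23) → f = 1675/23

At the optimal vertex, 5s + 6t = -35 and 6s + 8t = 10.
Solving simultaneously gives s = -85, t = 65.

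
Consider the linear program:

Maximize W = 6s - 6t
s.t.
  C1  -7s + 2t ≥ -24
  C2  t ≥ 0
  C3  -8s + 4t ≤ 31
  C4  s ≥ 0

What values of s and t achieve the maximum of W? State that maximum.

Corner points and W = 6s - 6t:
  (24/7, 0) → W = 144/7
  (79/6, 409/12) → W = -251/2
  (0, 0) → W = 0
  (0, 31/4) → W = -93/2

s = 24/7, t = 0, maximum W = 144/7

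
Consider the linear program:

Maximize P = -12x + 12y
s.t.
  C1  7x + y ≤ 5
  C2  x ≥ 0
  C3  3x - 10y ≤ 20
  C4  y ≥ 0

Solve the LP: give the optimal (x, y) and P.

Corner points and P = -12x + 12y:
  (0, 5) → P = 60
  (5/7, 0) → P = -60/7
  (0, 0) → P = 0

x = 0, y = 5, maximum P = 60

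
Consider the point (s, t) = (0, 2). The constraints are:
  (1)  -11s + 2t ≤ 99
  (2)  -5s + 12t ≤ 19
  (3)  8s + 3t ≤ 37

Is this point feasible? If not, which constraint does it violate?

not feasible — violates (2)

Constraint (2): -5s + 12t = 24, which is not ≤ 19. All other constraints are satisfied.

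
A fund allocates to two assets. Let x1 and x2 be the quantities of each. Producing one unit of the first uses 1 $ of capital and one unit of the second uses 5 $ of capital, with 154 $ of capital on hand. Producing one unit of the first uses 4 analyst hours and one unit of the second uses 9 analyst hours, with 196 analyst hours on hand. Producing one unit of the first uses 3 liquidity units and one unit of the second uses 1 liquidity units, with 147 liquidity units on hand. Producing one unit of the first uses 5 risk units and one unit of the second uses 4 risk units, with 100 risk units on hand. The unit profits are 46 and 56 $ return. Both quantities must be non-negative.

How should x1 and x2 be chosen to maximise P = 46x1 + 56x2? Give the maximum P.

x1 = 4, x2 = 20, maximum P = 1304

The optimum lies where 4x1 + 9x2 = 196 and 5x1 + 4x2 = 100.
Solving simultaneously gives x1 = 4, x2 = 20.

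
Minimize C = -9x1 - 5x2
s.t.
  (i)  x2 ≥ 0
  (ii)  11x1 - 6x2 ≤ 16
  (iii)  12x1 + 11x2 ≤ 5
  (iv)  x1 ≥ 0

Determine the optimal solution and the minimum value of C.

x1 = 5/12, x2 = 0, minimum C = -15/4

Vertices and C = -9x1 - 5x2:
  (5/12, 0) → C = -15/4
  (0, 0) → C = 0
  (0, 5/11) → C = -25/11

The binding constraints are x2 = 0 and 12x1 + 11x2 = 5.
Solving simultaneously gives x1 = 5/12, x2 = 0.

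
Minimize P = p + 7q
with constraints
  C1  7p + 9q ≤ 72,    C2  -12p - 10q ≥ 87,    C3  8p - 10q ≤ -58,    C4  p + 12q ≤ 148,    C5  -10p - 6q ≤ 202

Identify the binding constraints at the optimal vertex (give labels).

C3 and C5

Extreme points and P = p + 7q:
  (-29/4, 0) → P = -29/4
  (-1262/67, 1863/134) → P = 10517/134
  (-16, -7) → P = -65
  (-552/19, 841/57) → P = 4231/57

The minimum is at (-16, -7). Substituting into each constraint, equality holds for C3 and C5; the remaining constraints have slack.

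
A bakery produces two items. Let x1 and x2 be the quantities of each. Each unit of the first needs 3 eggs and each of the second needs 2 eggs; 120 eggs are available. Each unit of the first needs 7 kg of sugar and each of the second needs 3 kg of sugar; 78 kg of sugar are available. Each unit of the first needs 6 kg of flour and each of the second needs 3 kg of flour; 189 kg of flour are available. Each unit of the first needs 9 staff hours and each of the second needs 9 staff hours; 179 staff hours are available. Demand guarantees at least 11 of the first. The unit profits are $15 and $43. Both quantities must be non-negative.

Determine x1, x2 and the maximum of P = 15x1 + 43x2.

The optimum lies where 7x1 + 3x2 = 78 and x1 = 11.
Solving simultaneously gives x1 = 11, x2 = 1/3.

x1 = 11, x2 = 1/3, maximum P = 538/3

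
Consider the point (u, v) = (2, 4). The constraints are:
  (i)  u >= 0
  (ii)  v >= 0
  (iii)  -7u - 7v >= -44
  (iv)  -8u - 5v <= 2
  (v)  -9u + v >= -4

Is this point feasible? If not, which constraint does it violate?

not feasible — violates (v)

Constraint (v): -9u + v = -14, which is not ≥ -4. All other constraints are satisfied.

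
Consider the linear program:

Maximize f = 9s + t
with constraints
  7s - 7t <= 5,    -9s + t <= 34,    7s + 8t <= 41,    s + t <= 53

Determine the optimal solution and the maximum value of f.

s = 109/35, t = 12/5, maximum f = 213/7

Corner points and f = 9s + t:
  (-243/56, -283/56) → f = -1235/28
  (109/35, 12/5) → f = 213/7
  (-231/79, 607/79) → f = -1472/79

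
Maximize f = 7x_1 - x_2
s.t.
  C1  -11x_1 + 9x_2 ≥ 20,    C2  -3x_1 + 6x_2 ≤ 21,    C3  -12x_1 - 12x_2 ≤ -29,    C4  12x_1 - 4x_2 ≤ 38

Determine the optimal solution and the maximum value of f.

x_1 = 23/13, x_2 = 57/13, maximum f = 8

Corner points and f = 7x_1 - x_2:
  (23/13, 57/13) → f = 8
  (7/80, 559/240) → f = -103/60
  (-13/18, 113/36) → f = -295/36

The binding constraints are -11x_1 + 9x_2 = 20 and -3x_1 + 6x_2 = 21.
Solving simultaneously gives x_1 = 23/13, x_2 = 57/13.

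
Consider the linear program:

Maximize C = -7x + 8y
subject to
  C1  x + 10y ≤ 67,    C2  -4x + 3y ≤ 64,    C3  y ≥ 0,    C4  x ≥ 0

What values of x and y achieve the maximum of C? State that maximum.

Extreme points and C = -7x + 8y:
  (67, 0) → C = -469
  (0, 67/10) → C = 268/5
  (0, 0) → C = 0

The binding constraints are x + 10y = 67 and x = 0.
Solving simultaneously gives x = 0, y = 67/10.

x = 0, y = 67/10, maximum C = 268/5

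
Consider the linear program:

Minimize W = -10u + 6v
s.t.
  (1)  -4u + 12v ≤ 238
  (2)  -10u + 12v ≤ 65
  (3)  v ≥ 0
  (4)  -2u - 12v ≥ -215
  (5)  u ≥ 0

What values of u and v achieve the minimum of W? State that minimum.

Extreme points and W = -10u + 6v:
  (25/2, 95/6) → W = -30
  (0, 65/12) → W = 65/2
  (215/2, 0) → W = -1075
  (0, 0) → W = 0

The binding constraints are v = 0 and -2u - 12v = -215.
Solving simultaneously gives u = 215/2, v = 0.

u = 215/2, v = 0, minimum W = -1075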